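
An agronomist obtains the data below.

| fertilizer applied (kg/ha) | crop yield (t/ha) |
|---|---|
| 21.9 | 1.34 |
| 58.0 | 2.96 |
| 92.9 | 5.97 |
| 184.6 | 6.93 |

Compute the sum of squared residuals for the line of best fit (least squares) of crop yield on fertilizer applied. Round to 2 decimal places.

3.29

n = 4, Σx = 357.4, Σy = 17.2, Σxy = 2034.917, Σx² = 46551.18, Σy² = 94.223
Sxx = Σx² − (Σx)²/n = 46551.18 − 31933.69 = 14617.49
Sxy = Σxy − (Σx)(Σy)/n = 2034.917 − 1536.82 = 498.097
Syy = Σy² − (Σy)²/n = 94.223 − 73.96 = 20.263
b = Sxy/Sxx = 498.097/14617.49 = 0.034075
SSE = Syy − b·Sxy = 20.263 − 0.034075·498.097 = 3.290139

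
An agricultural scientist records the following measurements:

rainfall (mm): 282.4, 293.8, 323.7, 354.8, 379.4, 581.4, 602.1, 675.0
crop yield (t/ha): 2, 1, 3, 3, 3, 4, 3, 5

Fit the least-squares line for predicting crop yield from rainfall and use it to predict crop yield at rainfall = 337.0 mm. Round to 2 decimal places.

2.39

n = 8, Σx = 3492.6, Σy = 24, Σxy = 11539.2, Σx² = 1696852.66
Sxx = Σx² − (Σx)²/n = 1696852.66 − 1524781.845 = 172070.815
Sxy = Σxy − (Σx)(Σy)/n = 11539.2 − 10477.8 = 1061.4
b = Sxy/Sxx = 1061.4/172070.815 = 0.006168
a = ȳ − b·x̄ = 3 − 0.006168·436.575 = 0.307035
ŷ(337.0) = a + b·337.0 = 0.307035 + 0.006168·337 = 2.385783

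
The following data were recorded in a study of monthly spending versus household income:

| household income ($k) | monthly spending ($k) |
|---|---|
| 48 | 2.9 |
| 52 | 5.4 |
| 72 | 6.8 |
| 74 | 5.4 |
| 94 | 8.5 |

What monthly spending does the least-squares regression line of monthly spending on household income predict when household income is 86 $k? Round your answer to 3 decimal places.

7.571

n = 5, Σx = 340, Σy = 29, Σxy = 2108.2, Σx² = 24504
Sxx = Σx² − (Σx)²/n = 24504 − 23120 = 1384
Sxy = Σxy − (Σx)(Σy)/n = 2108.2 − 1972 = 136.2
b = Sxy/Sxx = 136.2/1384 = 0.098410
a = ȳ − b·x̄ = 5.8 − 0.098410·68 = -0.891908
ŷ(86) = a + b·86 = -0.891908 + 0.098410·86 = 7.571387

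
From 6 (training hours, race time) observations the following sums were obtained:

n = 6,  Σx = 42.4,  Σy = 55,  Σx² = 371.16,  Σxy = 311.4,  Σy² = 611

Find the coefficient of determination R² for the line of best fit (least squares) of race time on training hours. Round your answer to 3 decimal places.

0.781

Sxx = Σx² − (Σx)²/n = 371.16 − 299.626667 = 71.533333
Sxy = Σxy − (Σx)(Σy)/n = 311.4 − 388.666667 = -77.266667
Syy = Σy² − (Σy)²/n = 611 − 504.166667 = 106.833333
R² = Sxy²/(Sxx·Syy) = (-77.266667)²/(71.533333·106.833333) = 0.781212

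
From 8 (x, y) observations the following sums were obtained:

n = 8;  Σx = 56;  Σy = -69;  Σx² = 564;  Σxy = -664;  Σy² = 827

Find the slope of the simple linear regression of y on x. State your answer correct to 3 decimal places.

Sxx = Σx² − (Σx)²/n = 564 − 392 = 172
Sxy = Σxy − (Σx)(Σy)/n = -664 − (-483) = -181
b = Sxy/Sxx = -181/172 = -1.052326

-1.052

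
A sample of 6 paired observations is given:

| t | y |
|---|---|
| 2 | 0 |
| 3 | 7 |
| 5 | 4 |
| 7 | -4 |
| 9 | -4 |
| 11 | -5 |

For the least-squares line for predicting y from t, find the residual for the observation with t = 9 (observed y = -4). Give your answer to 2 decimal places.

-0.61

n = 6, Σx = 37, Σy = -2, Σxy = -78, Σx² = 289
Sxx = Σx² − (Σx)²/n = 289 − 228.166667 = 60.833333
Sxy = Σxy − (Σx)(Σy)/n = -78 − (-12.333333) = -65.666667
b = Sxy/Sxx = -65.666667/60.833333 = -1.079452
a = ȳ − b·x̄ = -0.333333 − (-1.079452)·6.166667 = 6.323288
ŷ(9) = 6.323288 + (-1.079452)·9 = -3.391781
residual = y − ŷ = -4 − (-3.391781) = -0.608219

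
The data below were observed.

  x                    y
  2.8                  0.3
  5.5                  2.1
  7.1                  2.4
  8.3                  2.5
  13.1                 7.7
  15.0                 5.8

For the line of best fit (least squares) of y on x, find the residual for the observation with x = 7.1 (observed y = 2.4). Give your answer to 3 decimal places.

-0.227

n = 6, Σx = 51.8, Σy = 20.8, Σxy = 238.05, Σx² = 554
Sxx = Σx² − (Σx)²/n = 554 − 447.206667 = 106.793333
Sxy = Σxy − (Σx)(Σy)/n = 238.05 − 179.573333 = 58.476667
b = Sxy/Sxx = 58.476667/106.793333 = 0.547569
a = ȳ − b·x̄ = 3.466667 − 0.547569·8.633333 = -1.260675
ŷ(7.1) = -1.260675 + 0.547569·7.1 = 2.627062
residual = y − ŷ = 2.4 − 2.627062 = -0.227062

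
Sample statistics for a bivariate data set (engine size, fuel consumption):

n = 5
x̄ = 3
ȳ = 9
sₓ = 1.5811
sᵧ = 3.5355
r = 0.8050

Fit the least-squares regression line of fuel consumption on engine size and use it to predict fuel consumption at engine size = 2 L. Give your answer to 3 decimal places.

b = r · sᵧ/sₓ = 0.805 · 3.5355/1.5811 = 1.800062
a = ȳ − b·x̄ = 9 − 1.800062·3 = 3.599815
ŷ(2) = a + b·2 = 3.599815 + 1.800062·2 = 7.199938

7.200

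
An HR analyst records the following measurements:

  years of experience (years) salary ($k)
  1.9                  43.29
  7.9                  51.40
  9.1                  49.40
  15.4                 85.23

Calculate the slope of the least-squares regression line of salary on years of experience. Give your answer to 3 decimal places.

3.091

n = 4, Σx = 34.3, Σy = 229.32, Σxy = 2250.393, Σx² = 385.99
Sxx = Σx² − (Σx)²/n = 385.99 − 294.1225 = 91.8675
Sxy = Σxy − (Σx)(Σy)/n = 2250.393 − 1966.419 = 283.974
b = Sxy/Sxx = 283.974/91.8675 = 3.091126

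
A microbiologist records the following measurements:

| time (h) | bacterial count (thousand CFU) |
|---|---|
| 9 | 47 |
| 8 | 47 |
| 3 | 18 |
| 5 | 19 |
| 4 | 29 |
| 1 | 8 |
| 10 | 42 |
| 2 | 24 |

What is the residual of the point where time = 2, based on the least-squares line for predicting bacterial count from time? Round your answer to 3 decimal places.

7.484

n = 8, Σx = 42, Σy = 234, Σxy = 1540, Σx² = 300
Sxx = Σx² − (Σx)²/n = 300 − 220.5 = 79.5
Sxy = Σxy − (Σx)(Σy)/n = 1540 − 1228.5 = 311.5
b = Sxy/Sxx = 311.5/79.5 = 3.918239
a = ȳ − b·x̄ = 29.25 − 3.918239·5.25 = 8.679245
ŷ(2) = 8.679245 + 3.918239·2 = 16.515723
residual = y − ŷ = 24 − 16.515723 = 7.484277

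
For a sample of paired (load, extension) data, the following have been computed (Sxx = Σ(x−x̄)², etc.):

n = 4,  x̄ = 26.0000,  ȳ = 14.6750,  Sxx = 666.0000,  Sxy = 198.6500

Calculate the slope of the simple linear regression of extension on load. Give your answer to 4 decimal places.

b = Sxy/Sxx = 198.65/666 = 0.298273

0.2983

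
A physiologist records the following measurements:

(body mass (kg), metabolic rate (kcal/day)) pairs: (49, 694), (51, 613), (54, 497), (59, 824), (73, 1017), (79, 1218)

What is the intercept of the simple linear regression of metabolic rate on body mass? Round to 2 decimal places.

n = 6, Σx = 365, Σy = 4863, Σxy = 311186, Σx² = 22969
Sxx = Σx² − (Σx)²/n = 22969 − 22204.166667 = 764.833333
Sxy = Σxy − (Σx)(Σy)/n = 311186 − 295832.5 = 15353.5
b = Sxy/Sxx = 15353.5/764.833333 = 20.074308
a = ȳ − b·x̄ = 810.5 − 20.074308·60.833333 = -410.687078

-410.69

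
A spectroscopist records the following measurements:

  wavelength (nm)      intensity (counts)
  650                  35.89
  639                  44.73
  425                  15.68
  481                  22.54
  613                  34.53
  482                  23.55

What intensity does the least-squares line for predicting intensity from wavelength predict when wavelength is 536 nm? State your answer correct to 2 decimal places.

28.19

n = 6, Σx = 3290, Σy = 176.92, Σxy = 101934.7, Σx² = 1850900
Sxx = Σx² − (Σx)²/n = 1850900 − 1804016.666667 = 46883.333333
Sxy = Σxy − (Σx)(Σy)/n = 101934.7 − 97011.133333 = 4923.566667
b = Sxy/Sxx = 4923.566667/46883.333333 = 0.105017
a = ȳ − b·x̄ = 29.486667 − 0.105017·548.333333 = -28.097885
ŷ(536) = a + b·536 = -28.097885 + 0.105017·536 = 28.191452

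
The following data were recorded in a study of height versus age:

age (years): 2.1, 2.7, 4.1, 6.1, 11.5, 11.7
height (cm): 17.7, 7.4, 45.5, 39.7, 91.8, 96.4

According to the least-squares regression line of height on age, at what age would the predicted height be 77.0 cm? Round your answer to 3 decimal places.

9.614

n = 6, Σx = 38.2, Σy = 298.5, Σxy = 2669.45, Σx² = 334.86
Sxx = Σx² − (Σx)²/n = 334.86 − 243.206667 = 91.653333
Sxy = Σxy − (Σx)(Σy)/n = 2669.45 − 1900.45 = 769
b = Sxy/Sxx = 769/91.653333 = 8.390311
a = ȳ − b·x̄ = 49.75 − 8.390311·6.366667 = -3.668315
Set a + b·x = 77.0: x = (77.0 − (-3.668315)) / 8.390311 = 9.614460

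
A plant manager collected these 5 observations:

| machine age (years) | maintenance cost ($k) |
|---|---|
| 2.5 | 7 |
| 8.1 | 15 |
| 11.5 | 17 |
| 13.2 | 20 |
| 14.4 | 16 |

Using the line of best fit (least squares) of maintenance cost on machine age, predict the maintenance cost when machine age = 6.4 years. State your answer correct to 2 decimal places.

n = 5, Σx = 49.7, Σy = 75, Σxy = 828.9, Σx² = 585.71
Sxx = Σx² − (Σx)²/n = 585.71 − 494.018 = 91.692
Sxy = Σxy − (Σx)(Σy)/n = 828.9 − 745.5 = 83.4
b = Sxy/Sxx = 83.4/91.692 = 0.909567
a = ȳ − b·x̄ = 15 − 0.909567·9.94 = 5.958906
ŷ(6.4) = a + b·6.4 = 5.958906 + 0.909567·6.4 = 11.780133

11.78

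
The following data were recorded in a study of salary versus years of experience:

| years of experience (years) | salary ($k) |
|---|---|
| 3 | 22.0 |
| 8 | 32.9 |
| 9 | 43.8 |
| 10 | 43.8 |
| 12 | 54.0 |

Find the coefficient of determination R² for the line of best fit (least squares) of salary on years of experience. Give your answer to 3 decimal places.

0.935

n = 5, Σx = 42, Σy = 196.5, Σxy = 1809.4, Σx² = 398, Σy² = 8319.29
Sxx = Σx² − (Σx)²/n = 398 − 352.8 = 45.2
Sxy = Σxy − (Σx)(Σy)/n = 1809.4 − 1650.6 = 158.8
Syy = Σy² − (Σy)²/n = 8319.29 − 7722.45 = 596.84
R² = Sxy²/(Sxx·Syy) = (158.8)²/(45.2·596.84) = 0.934770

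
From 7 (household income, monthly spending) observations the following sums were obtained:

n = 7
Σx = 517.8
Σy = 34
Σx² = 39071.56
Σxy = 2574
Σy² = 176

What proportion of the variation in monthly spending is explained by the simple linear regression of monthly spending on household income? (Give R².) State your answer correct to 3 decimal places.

0.416

Sxx = Σx² − (Σx)²/n = 39071.56 − 38302.405714 = 769.154286
Sxy = Σxy − (Σx)(Σy)/n = 2574 − 2515.028571 = 58.971429
Syy = Σy² − (Σy)²/n = 176 − 165.142857 = 10.857143
R² = Sxy²/(Sxx·Syy) = (58.971429)²/(769.154286·10.857143) = 0.416442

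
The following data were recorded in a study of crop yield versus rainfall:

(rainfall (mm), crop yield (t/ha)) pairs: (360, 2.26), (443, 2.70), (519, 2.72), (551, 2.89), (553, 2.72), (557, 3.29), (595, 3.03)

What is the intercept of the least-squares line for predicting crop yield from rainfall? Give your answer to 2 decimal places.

1.14

n = 7, Σx = 3578, Σy = 19.61, Σxy = 10153.31, Σx² = 1868894
Sxx = Σx² − (Σx)²/n = 1868894 − 1828869.142857 = 40024.857143
Sxy = Σxy − (Σx)(Σy)/n = 10153.31 − 10023.511429 = 129.798571
b = Sxy/Sxx = 129.798571/40024.857143 = 0.003243
a = ȳ − b·x̄ = 2.801429 − 0.003243·511.142857 = 1.143818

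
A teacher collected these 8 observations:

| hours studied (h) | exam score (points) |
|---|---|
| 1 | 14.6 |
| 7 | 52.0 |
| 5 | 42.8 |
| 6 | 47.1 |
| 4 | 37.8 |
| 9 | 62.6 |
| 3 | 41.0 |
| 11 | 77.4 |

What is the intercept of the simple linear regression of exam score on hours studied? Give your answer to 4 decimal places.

n = 8, Σx = 46, Σy = 375.3, Σxy = 2564.2, Σx² = 338
Sxx = Σx² − (Σx)²/n = 338 − 264.5 = 73.5
Sxy = Σxy − (Σx)(Σy)/n = 2564.2 − 2157.975 = 406.225
b = Sxy/Sxx = 406.225/73.5 = 5.526871
a = ȳ − b·x̄ = 46.9125 − 5.526871·5.75 = 15.132993

15.1330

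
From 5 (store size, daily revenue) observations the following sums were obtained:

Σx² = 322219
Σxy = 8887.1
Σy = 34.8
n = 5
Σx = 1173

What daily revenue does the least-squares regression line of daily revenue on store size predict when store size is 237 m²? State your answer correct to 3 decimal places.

Sxx = Σx² − (Σx)²/n = 322219 − 275185.8 = 47033.2
Sxy = Σxy − (Σx)(Σy)/n = 8887.1 − 8164.08 = 723.02
b = Sxy/Sxx = 723.02/47033.2 = 0.015373
a = ȳ − b·x̄ = 6.96 − 0.015373·234.6 = 3.353601
ŷ(237) = a + b·237 = 3.353601 + 0.015373·237 = 6.996894

6.997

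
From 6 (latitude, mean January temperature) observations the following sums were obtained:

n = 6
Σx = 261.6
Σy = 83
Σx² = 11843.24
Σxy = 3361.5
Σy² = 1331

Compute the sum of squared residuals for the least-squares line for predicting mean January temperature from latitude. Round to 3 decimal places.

Sxx = Σx² − (Σx)²/n = 11843.24 − 11405.76 = 437.48
Sxy = Σxy − (Σx)(Σy)/n = 3361.5 − 3618.8 = -257.3
Syy = Σy² − (Σy)²/n = 1331 − 1148.166667 = 182.833333
b = Sxy/Sxx = -257.3/437.48 = -0.588141
SSE = Syy − b·Sxy = 182.833333 − (-0.588141)·(-257.3) = 31.504610

31.505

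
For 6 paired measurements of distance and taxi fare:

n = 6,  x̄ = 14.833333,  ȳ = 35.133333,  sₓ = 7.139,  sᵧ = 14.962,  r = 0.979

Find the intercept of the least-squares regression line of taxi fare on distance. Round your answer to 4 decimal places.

b = r · sᵧ/sₓ = 0.979 · 14.962/7.139 = 2.051800
a = ȳ − b·x̄ = 35.133333 − 2.051800·14.833333 = 4.698305

4.6983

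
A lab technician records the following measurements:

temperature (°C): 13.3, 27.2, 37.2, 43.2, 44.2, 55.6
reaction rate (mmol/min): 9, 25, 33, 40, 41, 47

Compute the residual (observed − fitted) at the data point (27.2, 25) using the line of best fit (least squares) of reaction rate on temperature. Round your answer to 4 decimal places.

1.3317

n = 6, Σx = 220.7, Σy = 195, Σxy = 8180.7, Σx² = 9211.81
Sxx = Σx² − (Σx)²/n = 9211.81 − 8118.081667 = 1093.728333
Sxy = Σxy − (Σx)(Σy)/n = 8180.7 − 7172.75 = 1007.95
b = Sxy/Sxx = 1007.95/1093.728333 = 0.921573
a = ȳ − b·x̄ = 32.5 − 0.921573·36.783333 = -1.398510
ŷ(27.2) = -1.398510 + 0.921573·27.2 = 23.668263
residual = y − ŷ = 25 − 23.668263 = 1.331737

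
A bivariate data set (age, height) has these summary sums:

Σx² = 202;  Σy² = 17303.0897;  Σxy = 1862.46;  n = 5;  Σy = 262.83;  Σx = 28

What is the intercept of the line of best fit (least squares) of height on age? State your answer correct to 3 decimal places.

Sxx = Σx² − (Σx)²/n = 202 − 156.8 = 45.2
Sxy = Σxy − (Σx)(Σy)/n = 1862.46 − 1471.848 = 390.612
b = Sxy/Sxx = 390.612/45.2 = 8.641858
a = ȳ − b·x̄ = 52.566 − 8.641858·5.6 = 4.171593

4.172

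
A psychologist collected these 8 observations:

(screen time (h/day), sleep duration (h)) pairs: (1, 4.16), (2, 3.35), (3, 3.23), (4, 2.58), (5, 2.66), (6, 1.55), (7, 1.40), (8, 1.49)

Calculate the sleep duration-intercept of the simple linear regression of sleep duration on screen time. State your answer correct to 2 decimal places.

n = 8, Σx = 36, Σy = 20.42, Σxy = 75.19, Σx² = 204
Sxx = Σx² − (Σx)²/n = 204 − 162 = 42
Sxy = Σxy − (Σx)(Σy)/n = 75.19 − 91.89 = -16.7
b = Sxy/Sxx = -16.7/42 = -0.397619
a = ȳ − b·x̄ = 2.5525 − (-0.397619)·4.5 = 4.341786

4.34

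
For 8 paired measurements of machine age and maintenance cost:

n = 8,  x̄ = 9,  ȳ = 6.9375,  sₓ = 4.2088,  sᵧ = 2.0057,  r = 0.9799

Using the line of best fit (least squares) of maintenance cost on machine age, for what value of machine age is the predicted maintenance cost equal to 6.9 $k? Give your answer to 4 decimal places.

b = r · sᵧ/sₓ = 0.9799 · 2.0057/4.2088 = 0.466970
a = ȳ − b·x̄ = 6.9375 − 0.466970·9 = 2.734766
Set a + b·x = 6.9: x = (6.9 − 2.734766) / 0.466970 = 8.919695

8.9197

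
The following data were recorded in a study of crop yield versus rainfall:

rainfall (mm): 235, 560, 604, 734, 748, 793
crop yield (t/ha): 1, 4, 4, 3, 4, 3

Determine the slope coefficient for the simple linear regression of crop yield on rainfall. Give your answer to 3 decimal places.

n = 6, Σx = 3674, Σy = 19, Σxy = 12464, Σx² = 2460750
Sxx = Σx² − (Σx)²/n = 2460750 − 2249712.666667 = 211037.333333
Sxy = Σxy − (Σx)(Σy)/n = 12464 − 11634.333333 = 829.666667
b = Sxy/Sxx = 829.666667/211037.333333 = 0.003931

0.004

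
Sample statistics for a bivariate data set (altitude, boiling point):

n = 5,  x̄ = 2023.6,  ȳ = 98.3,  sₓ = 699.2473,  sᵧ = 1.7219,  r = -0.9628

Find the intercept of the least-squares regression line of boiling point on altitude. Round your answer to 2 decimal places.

103.10

b = r · sᵧ/sₓ = -0.9628 · 1.7219/699.2473 = -0.002371
a = ȳ − b·x̄ = 98.3 − (-0.002371)·2023.6 = 103.097753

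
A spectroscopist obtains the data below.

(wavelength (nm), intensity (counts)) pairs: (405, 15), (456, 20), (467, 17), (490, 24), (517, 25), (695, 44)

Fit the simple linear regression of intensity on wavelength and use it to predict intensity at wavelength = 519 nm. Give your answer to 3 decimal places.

n = 6, Σx = 3030, Σy = 145, Σxy = 78399, Σx² = 1580464
Sxx = Σx² − (Σx)²/n = 1580464 − 1530150 = 50314
Sxy = Σxy − (Σx)(Σy)/n = 78399 − 73225 = 5174
b = Sxy/Sxx = 5174/50314 = 0.102834
a = ȳ − b·x̄ = 24.166667 − 0.102834·505 = -27.764605
ŷ(519) = a + b·519 = -27.764605 + 0.102834·519 = 25.606345

25.606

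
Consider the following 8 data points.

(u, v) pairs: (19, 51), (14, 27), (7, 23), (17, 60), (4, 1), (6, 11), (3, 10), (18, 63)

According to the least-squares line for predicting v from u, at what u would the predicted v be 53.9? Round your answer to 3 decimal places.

17.840

n = 8, Σx = 88, Σy = 246, Σxy = 3762, Σx² = 1280
Sxx = Σx² − (Σx)²/n = 1280 − 968 = 312
Sxy = Σxy − (Σx)(Σy)/n = 3762 − 2706 = 1056
b = Sxy/Sxx = 1056/312 = 3.384615
a = ȳ − b·x̄ = 30.75 − 3.384615·11 = -6.480769
Set a + b·x = 53.9: x = (53.9 − (-6.480769)) / 3.384615 = 17.839773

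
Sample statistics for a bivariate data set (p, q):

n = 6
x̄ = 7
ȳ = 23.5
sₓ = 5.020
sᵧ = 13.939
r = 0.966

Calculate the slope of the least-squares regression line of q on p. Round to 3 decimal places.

b = r · sᵧ/sₓ = 0.966 · 13.939/5.02 = 2.682286

2.682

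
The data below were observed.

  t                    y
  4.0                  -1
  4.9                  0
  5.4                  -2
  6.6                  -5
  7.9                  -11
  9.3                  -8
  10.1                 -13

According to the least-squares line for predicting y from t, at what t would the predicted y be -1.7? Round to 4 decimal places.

n = 7, Σx = 48.2, Σy = -40, Σxy = -340.4, Σx² = 363.64
Sxx = Σx² − (Σx)²/n = 363.64 − 331.891429 = 31.748571
Sxy = Σxy − (Σx)(Σy)/n = -340.4 − (-275.428571) = -64.971429
b = Sxy/Sxx = -64.971429/31.748571 = -2.046436
a = ȳ − b·x̄ = -5.714286 − (-2.046436)·6.885714 = 8.376890
Set a + b·x = -1.7: x = (-1.7 − 8.376890) / (-2.046436) = 4.924116

4.9241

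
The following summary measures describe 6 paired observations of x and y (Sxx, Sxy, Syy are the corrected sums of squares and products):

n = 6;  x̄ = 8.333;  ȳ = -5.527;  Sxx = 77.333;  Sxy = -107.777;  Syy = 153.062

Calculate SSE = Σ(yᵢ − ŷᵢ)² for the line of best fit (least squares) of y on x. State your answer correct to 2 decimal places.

2.86

b = Sxy/Sxx = -107.777/77.333 = -1.393674
SSE = Syy − b·Sxy = 153.062 − (-1.393674)·(-107.777) = 2.855985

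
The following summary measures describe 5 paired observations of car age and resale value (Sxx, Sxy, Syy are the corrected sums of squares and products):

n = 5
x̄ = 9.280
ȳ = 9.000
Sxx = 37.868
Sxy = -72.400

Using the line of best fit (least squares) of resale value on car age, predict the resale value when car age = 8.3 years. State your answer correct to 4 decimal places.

b = Sxy/Sxx = -72.4/37.868 = -1.911905
a = ȳ − b·x̄ = 9 − (-1.911905)·9.28 = 26.742474
ŷ(8.3) = a + b·8.3 = 26.742474 + (-1.911905)·8.3 = 10.873666

10.8737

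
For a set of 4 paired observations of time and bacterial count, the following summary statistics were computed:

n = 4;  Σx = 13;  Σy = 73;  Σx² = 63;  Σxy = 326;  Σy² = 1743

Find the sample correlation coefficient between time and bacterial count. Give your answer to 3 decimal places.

0.961

Sxx = Σx² − (Σx)²/n = 63 − 42.25 = 20.75
Sxy = Σxy − (Σx)(Σy)/n = 326 − 237.25 = 88.75
Syy = Σy² − (Σy)²/n = 1743 − 1332.25 = 410.75
r = Sxy/√(Sxx·Syy) = 88.75/√(8523.0625) = 88.75/92.320434 = 0.961326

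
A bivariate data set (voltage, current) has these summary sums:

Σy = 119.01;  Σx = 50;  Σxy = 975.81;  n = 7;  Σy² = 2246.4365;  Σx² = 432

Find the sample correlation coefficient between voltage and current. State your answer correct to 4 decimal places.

Sxx = Σx² − (Σx)²/n = 432 − 357.142857 = 74.857143
Sxy = Σxy − (Σx)(Σy)/n = 975.81 − 850.071429 = 125.738571
Syy = Σy² − (Σy)²/n = 2246.4365 − 2023.340014 = 223.096486
r = Sxy/√(Sxx·Syy) = 125.738571/√(16700.365502) = 125.738571/129.229894 = 0.972984

0.9730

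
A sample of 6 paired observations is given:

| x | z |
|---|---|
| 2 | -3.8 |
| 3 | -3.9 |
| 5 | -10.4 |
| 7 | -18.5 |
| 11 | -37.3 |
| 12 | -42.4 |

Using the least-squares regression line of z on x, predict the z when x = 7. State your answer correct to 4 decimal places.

n = 6, Σx = 40, Σy = -116.3, Σxy = -1119.9, Σx² = 352
Sxx = Σx² − (Σx)²/n = 352 − 266.666667 = 85.333333
Sxy = Σxy − (Σx)(Σy)/n = -1119.9 − (-775.333333) = -344.566667
b = Sxy/Sxx = -344.566667/85.333333 = -4.037891
a = ȳ − b·x̄ = -19.383333 − (-4.037891)·6.666667 = 7.535938
ŷ(7) = a + b·7 = 7.535938 + (-4.037891)·7 = -20.729297

-20.7293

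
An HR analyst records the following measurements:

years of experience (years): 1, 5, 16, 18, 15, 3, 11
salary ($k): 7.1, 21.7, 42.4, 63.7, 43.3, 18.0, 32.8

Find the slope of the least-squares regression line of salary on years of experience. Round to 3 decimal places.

2.662

n = 7, Σx = 69, Σy = 229, Σxy = 3004.9, Σx² = 961
Sxx = Σx² − (Σx)²/n = 961 − 680.142857 = 280.857143
Sxy = Σxy − (Σx)(Σy)/n = 3004.9 − 2257.285714 = 747.614286
b = Sxy/Sxx = 747.614286/280.857143 = 2.661902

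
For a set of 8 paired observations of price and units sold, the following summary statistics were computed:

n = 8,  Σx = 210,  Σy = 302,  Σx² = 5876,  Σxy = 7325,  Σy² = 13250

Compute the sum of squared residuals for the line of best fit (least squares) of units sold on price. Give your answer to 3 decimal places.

850.858

Sxx = Σx² − (Σx)²/n = 5876 − 5512.5 = 363.5
Sxy = Σxy − (Σx)(Σy)/n = 7325 − 7927.5 = -602.5
Syy = Σy² − (Σy)²/n = 13250 − 11400.5 = 1849.5
b = Sxy/Sxx = -602.5/363.5 = -1.657497
SSE = Syy − b·Sxy = 1849.5 − (-1.657497)·(-602.5) = 850.858322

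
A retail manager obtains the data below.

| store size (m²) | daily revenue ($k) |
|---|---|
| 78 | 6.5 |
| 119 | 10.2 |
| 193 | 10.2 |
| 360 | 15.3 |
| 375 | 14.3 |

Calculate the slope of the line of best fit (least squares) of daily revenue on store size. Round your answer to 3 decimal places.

n = 5, Σx = 1125, Σy = 56.5, Σxy = 14559.9, Σx² = 327719
Sxx = Σx² − (Σx)²/n = 327719 − 253125 = 74594
Sxy = Σxy − (Σx)(Σy)/n = 14559.9 − 12712.5 = 1847.4
b = Sxy/Sxx = 1847.4/74594 = 0.024766

0.025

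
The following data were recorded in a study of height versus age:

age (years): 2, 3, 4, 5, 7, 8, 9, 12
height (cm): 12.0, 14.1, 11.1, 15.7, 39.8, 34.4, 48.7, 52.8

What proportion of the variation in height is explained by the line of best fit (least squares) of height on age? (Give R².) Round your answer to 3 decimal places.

n = 8, Σx = 50, Σy = 228.6, Σxy = 1814.9, Σx² = 392, Σy² = 8639.44
Sxx = Σx² − (Σx)²/n = 392 − 312.5 = 79.5
Sxy = Σxy − (Σx)(Σy)/n = 1814.9 − 1428.75 = 386.15
Syy = Σy² − (Σy)²/n = 8639.44 − 6532.245 = 2107.195
R² = Sxy²/(Sxx·Syy) = (386.15)²/(79.5·2107.195) = 0.890103

0.890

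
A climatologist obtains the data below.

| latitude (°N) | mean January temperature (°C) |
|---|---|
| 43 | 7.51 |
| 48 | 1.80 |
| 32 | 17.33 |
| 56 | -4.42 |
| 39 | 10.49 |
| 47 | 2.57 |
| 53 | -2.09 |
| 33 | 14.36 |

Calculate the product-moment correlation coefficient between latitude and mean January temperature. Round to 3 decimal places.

n = 8, Σx = 351, Σy = 47.55, Σxy = 1609.38, Σx² = 15941, Σy² = 706.7281
Sxx = Σx² − (Σx)²/n = 15941 − 15400.125 = 540.875
Sxy = Σxy − (Σx)(Σy)/n = 1609.38 − 2086.25625 = -476.87625
Syy = Σy² − (Σy)²/n = 706.7281 − 282.625313 = 424.102787
r = Sxy/√(Sxx·Syy) = -476.87625/√(229386.595189) = -476.87625/478.943207 = -0.995684

-0.996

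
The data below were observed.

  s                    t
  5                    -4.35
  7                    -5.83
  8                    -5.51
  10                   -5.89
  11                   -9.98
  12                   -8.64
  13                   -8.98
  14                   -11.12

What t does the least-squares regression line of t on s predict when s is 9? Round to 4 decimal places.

-6.8254

n = 8, Σx = 80, Σy = -60.3, Σxy = -651.42, Σx² = 868
Sxx = Σx² − (Σx)²/n = 868 − 800 = 68
Sxy = Σxy − (Σx)(Σy)/n = -651.42 − (-603) = -48.42
b = Sxy/Sxx = -48.42/68 = -0.712059
a = ȳ − b·x̄ = -7.5375 − (-0.712059)·10 = -0.416912
ŷ(9) = a + b·9 = -0.416912 + (-0.712059)·9 = -6.825441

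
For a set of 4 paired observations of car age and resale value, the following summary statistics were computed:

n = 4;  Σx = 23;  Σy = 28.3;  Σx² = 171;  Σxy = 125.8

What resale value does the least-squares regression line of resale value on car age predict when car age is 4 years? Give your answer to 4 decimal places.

Sxx = Σx² − (Σx)²/n = 171 − 132.25 = 38.75
Sxy = Σxy − (Σx)(Σy)/n = 125.8 − 162.725 = -36.925
b = Sxy/Sxx = -36.925/38.75 = -0.952903
a = ȳ − b·x̄ = 7.075 − (-0.952903)·5.75 = 12.554194
ŷ(4) = a + b·4 = 12.554194 + (-0.952903)·4 = 8.742581

8.7426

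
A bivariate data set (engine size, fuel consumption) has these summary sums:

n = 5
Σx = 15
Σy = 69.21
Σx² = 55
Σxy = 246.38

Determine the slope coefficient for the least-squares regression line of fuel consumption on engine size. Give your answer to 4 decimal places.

3.8750

Sxx = Σx² − (Σx)²/n = 55 − 45 = 10
Sxy = Σxy − (Σx)(Σy)/n = 246.38 − 207.63 = 38.75
b = Sxy/Sxx = 38.75/10 = 3.875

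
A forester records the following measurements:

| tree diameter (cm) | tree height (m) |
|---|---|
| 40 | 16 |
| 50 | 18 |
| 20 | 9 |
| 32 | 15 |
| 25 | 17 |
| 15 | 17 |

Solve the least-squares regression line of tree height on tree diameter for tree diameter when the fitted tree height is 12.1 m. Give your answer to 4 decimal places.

-0.5522

n = 6, Σx = 182, Σy = 92, Σxy = 2880, Σx² = 6374
Sxx = Σx² − (Σx)²/n = 6374 − 5520.666667 = 853.333333
Sxy = Σxy − (Σx)(Σy)/n = 2880 − 2790.666667 = 89.333333
b = Sxy/Sxx = 89.333333/853.333333 = 0.104688
a = ȳ − b·x̄ = 15.333333 − 0.104688·30.333333 = 12.157813
Set a + b·x = 12.1: x = (12.1 − 12.157813) / 0.104688 = -0.552239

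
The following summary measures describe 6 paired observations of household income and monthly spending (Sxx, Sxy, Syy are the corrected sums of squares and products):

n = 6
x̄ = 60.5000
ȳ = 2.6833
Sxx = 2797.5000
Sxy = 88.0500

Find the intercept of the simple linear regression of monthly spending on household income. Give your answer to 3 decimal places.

b = Sxy/Sxx = 88.05/2797.5 = 0.031475
a = ȳ − b·x̄ = 2.6833 − 0.031475·60.5 = 0.779091

0.779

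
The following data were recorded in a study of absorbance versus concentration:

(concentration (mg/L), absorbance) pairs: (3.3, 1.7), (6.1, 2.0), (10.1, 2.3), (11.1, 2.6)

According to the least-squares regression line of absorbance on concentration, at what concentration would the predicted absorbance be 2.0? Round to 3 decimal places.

n = 4, Σx = 30.6, Σy = 8.6, Σxy = 69.9, Σx² = 273.32
Sxx = Σx² − (Σx)²/n = 273.32 − 234.09 = 39.23
Sxy = Σxy − (Σx)(Σy)/n = 69.9 − 65.79 = 4.11
b = Sxy/Sxx = 4.11/39.23 = 0.104767
a = ȳ − b·x̄ = 2.15 − 0.104767·7.65 = 1.348534
Set a + b·x = 2.0: x = (2.0 − 1.348534) / 0.104767 = 6.218248

6.218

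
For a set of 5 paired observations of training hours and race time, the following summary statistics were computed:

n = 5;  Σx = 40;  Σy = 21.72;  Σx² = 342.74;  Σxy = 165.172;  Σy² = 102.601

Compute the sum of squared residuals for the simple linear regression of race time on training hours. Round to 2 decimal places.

5.01

Sxx = Σx² − (Σx)²/n = 342.74 − 320 = 22.74
Sxy = Σxy − (Σx)(Σy)/n = 165.172 − 173.76 = -8.588
Syy = Σy² − (Σy)²/n = 102.601 − 94.35168 = 8.24932
b = Sxy/Sxx = -8.588/22.74 = -0.377661
SSE = Syy − b·Sxy = 8.24932 − (-0.377661)·(-8.588) = 5.005972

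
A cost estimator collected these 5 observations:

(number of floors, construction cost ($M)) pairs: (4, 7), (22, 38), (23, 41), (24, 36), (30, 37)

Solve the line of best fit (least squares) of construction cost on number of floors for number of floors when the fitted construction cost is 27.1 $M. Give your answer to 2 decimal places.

n = 5, Σx = 103, Σy = 159, Σxy = 3781, Σx² = 2505
Sxx = Σx² − (Σx)²/n = 2505 − 2121.8 = 383.2
Sxy = Σxy − (Σx)(Σy)/n = 3781 − 3275.4 = 505.6
b = Sxy/Sxx = 505.6/383.2 = 1.319415
a = ȳ − b·x̄ = 31.8 − 1.319415·20.6 = 4.620042
Set a + b·x = 27.1: x = (27.1 − 4.620042) / 1.319415 = 17.037816

17.04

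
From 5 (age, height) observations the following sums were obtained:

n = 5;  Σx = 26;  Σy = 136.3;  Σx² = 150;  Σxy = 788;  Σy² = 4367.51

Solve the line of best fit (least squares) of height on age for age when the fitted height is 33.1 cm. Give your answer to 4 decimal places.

Sxx = Σx² − (Σx)²/n = 150 − 135.2 = 14.8
Sxy = Σxy − (Σx)(Σy)/n = 788 − 708.76 = 79.24
b = Sxy/Sxx = 79.24/14.8 = 5.354054
a = ȳ − b·x̄ = 27.26 − 5.354054·5.2 = -0.581081
Set a + b·x = 33.1: x = (33.1 − (-0.581081)) / 5.354054 = 6.290762

6.2908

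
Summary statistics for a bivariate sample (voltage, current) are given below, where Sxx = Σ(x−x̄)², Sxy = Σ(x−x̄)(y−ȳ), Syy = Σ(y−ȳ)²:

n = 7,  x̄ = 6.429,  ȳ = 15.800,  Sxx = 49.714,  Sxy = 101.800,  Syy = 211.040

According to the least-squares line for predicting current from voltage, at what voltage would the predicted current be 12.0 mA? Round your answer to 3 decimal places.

b = Sxy/Sxx = 101.8/49.714 = 2.047713
a = ȳ − b·x̄ = 15.8 − 2.047713·6.429 = 2.635254
Set a + b·x = 12.0: x = (12.0 − 2.635254) / 2.047713 = 4.573271

4.573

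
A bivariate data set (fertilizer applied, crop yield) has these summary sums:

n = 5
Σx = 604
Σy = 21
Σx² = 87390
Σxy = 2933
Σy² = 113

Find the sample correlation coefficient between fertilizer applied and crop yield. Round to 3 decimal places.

0.662

Sxx = Σx² − (Σx)²/n = 87390 − 72963.2 = 14426.8
Sxy = Σxy − (Σx)(Σy)/n = 2933 − 2536.8 = 396.2
Syy = Σy² − (Σy)²/n = 113 − 88.2 = 24.8
r = Sxy/√(Sxx·Syy) = 396.2/√(357784.64) = 396.2/598.151018 = 0.662375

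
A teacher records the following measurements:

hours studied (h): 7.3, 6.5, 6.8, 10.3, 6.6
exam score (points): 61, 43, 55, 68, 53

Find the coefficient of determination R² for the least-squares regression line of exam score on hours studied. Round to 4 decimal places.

0.6777

n = 5, Σx = 37.5, Σy = 280, Σxy = 2149, Σx² = 291.43, Σy² = 16028
Sxx = Σx² − (Σx)²/n = 291.43 − 281.25 = 10.18
Sxy = Σxy − (Σx)(Σy)/n = 2149 − 2100 = 49
Syy = Σy² − (Σy)²/n = 16028 − 15680 = 348
R² = Sxy²/(Sxx·Syy) = (49)²/(10.18·348) = 0.677743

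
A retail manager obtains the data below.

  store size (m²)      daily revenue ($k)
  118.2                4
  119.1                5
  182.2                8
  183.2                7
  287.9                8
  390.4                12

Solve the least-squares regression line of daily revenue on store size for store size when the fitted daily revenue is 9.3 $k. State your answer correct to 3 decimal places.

293.048

n = 6, Σx = 1281, Σy = 44, Σxy = 10796.3, Σx² = 330213.7
Sxx = Σx² − (Σx)²/n = 330213.7 − 273493.5 = 56720.2
Sxy = Σxy − (Σx)(Σy)/n = 10796.3 − 9394 = 1402.3
b = Sxy/Sxx = 1402.3/56720.2 = 0.024723
a = ȳ − b·x̄ = 7.333333 − 0.024723·213.5 = 2.054948
Set a + b·x = 9.3: x = (9.3 − 2.054948) / 0.024723 = 293.047691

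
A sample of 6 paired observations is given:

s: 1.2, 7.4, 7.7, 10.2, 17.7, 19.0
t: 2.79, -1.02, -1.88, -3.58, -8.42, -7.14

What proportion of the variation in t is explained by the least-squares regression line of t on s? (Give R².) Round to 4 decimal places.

0.9664

n = 6, Σx = 63.2, Σy = -19.25, Σxy = -339.886, Σx² = 893.82, Σy² = 147.0513
Sxx = Σx² − (Σx)²/n = 893.82 − 665.706667 = 228.113333
Sxy = Σxy − (Σx)(Σy)/n = -339.886 − (-202.766667) = -137.119333
Syy = Σy² − (Σy)²/n = 147.0513 − 61.760417 = 85.290883
R² = Sxy²/(Sxx·Syy) = (-137.119333)²/(228.113333·85.290883) = 0.966371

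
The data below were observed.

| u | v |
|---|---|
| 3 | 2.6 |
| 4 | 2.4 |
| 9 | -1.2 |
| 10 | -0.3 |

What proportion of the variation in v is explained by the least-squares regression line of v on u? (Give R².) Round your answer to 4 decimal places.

n = 4, Σx = 26, Σy = 3.5, Σxy = 3.6, Σx² = 206, Σy² = 14.05
Sxx = Σx² − (Σx)²/n = 206 − 169 = 37
Sxy = Σxy − (Σx)(Σy)/n = 3.6 − 22.75 = -19.15
Syy = Σy² − (Σy)²/n = 14.05 − 3.0625 = 10.9875
R² = Sxy²/(Sxx·Syy) = (-19.15)²/(37·10.9875) = 0.902063

0.9021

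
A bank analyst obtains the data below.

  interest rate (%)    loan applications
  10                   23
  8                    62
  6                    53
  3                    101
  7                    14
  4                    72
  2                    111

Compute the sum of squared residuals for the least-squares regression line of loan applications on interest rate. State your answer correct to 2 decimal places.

n = 7, Σx = 40, Σy = 436, Σxy = 1955, Σx² = 278, Σy² = 35084
Sxx = Σx² − (Σx)²/n = 278 − 228.571429 = 49.428571
Sxy = Σxy − (Σx)(Σy)/n = 1955 − 2491.428571 = -536.428571
Syy = Σy² − (Σy)²/n = 35084 − 27156.571429 = 7927.428571
b = Sxy/Sxx = -536.428571/49.428571 = -10.852601
SSE = Syy − b·Sxy = 7927.428571 − (-10.852601)·(-536.428571) = 2105.783237

2105.78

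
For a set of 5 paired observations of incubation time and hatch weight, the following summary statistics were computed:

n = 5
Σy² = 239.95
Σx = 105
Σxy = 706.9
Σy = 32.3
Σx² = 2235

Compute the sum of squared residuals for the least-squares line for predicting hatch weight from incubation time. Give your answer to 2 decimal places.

4.03

Sxx = Σx² − (Σx)²/n = 2235 − 2205 = 30
Sxy = Σxy − (Σx)(Σy)/n = 706.9 − 678.3 = 28.6
Syy = Σy² − (Σy)²/n = 239.95 − 208.658 = 31.292
b = Sxy/Sxx = 28.6/30 = 0.953333
SSE = Syy − b·Sxy = 31.292 − 0.953333·28.6 = 4.026667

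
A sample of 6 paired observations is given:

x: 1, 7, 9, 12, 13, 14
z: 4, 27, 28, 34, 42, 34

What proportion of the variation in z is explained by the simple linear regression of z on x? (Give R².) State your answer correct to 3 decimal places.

0.894

n = 6, Σx = 56, Σy = 169, Σxy = 1875, Σx² = 640, Σy² = 5605
Sxx = Σx² − (Σx)²/n = 640 − 522.666667 = 117.333333
Sxy = Σxy − (Σx)(Σy)/n = 1875 − 1577.333333 = 297.666667
Syy = Σy² − (Σy)²/n = 5605 − 4760.166667 = 844.833333
R² = Sxy²/(Sxx·Syy) = (297.666667)²/(117.333333·844.833333) = 0.893857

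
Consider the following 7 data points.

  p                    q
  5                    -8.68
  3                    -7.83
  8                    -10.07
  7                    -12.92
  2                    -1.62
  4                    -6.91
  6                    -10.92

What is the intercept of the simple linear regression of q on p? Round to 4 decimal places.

n = 7, Σx = 35, Σy = -58.95, Σxy = -334.29, Σx² = 203
Sxx = Σx² − (Σx)²/n = 203 − 175 = 28
Sxy = Σxy − (Σx)(Σy)/n = -334.29 − (-294.75) = -39.54
b = Sxy/Sxx = -39.54/28 = -1.412143
a = ȳ − b·x̄ = -8.421429 − (-1.412143)·5 = -1.360714

-1.3607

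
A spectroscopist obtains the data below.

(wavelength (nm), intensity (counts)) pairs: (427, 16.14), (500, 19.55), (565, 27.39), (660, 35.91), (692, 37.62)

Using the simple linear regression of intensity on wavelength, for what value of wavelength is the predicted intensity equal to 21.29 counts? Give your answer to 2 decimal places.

498.89

n = 5, Σx = 2844, Σy = 136.61, Σxy = 81875.77, Σx² = 1666018
Sxx = Σx² − (Σx)²/n = 1666018 − 1617667.2 = 48350.8
Sxy = Σxy − (Σx)(Σy)/n = 81875.77 − 77703.768 = 4172.002
b = Sxy/Sxx = 4172.002/48350.8 = 0.086286
a = ȳ − b·x̄ = 27.322 − 0.086286·568.8 = -21.757534
Set a + b·x = 21.29: x = (21.29 − (-21.757534)) / 0.086286 = 498.893028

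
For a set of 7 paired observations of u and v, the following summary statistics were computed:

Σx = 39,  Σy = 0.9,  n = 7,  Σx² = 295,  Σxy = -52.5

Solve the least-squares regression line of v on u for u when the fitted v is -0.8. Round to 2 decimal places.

6.83

Sxx = Σx² − (Σx)²/n = 295 − 217.285714 = 77.714286
Sxy = Σxy − (Σx)(Σy)/n = -52.5 − 5.014286 = -57.514286
b = Sxy/Sxx = -57.514286/77.714286 = -0.740074
a = ȳ − b·x̄ = 0.128571 − (-0.740074)·5.571429 = 4.251838
Set a + b·x = -0.8: x = (-0.8 − 4.251838) / (-0.740074) = 6.826130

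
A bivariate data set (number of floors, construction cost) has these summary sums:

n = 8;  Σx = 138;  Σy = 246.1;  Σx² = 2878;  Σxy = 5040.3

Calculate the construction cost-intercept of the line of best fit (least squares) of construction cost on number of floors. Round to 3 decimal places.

3.195

Sxx = Σx² − (Σx)²/n = 2878 − 2380.5 = 497.5
Sxy = Σxy − (Σx)(Σy)/n = 5040.3 − 4245.225 = 795.075
b = Sxy/Sxx = 795.075/497.5 = 1.598141
a = ȳ − b·x̄ = 30.7625 − 1.598141·17.25 = 3.194573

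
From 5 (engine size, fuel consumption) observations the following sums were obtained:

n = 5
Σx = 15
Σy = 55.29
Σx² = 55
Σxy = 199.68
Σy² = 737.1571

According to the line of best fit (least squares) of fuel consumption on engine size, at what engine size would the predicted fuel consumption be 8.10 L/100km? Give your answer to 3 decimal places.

Sxx = Σx² − (Σx)²/n = 55 − 45 = 10
Sxy = Σxy − (Σx)(Σy)/n = 199.68 − 165.87 = 33.81
b = Sxy/Sxx = 33.81/10 = 3.381
a = ȳ − b·x̄ = 11.058 − 3.381·3 = 0.915
Set a + b·x = 8.10: x = (8.10 − 0.915) / 3.381 = 2.125111

2.125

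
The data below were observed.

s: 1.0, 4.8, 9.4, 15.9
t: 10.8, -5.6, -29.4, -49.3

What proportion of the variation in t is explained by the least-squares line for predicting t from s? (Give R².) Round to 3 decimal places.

n = 4, Σx = 31.1, Σy = -73.5, Σxy = -1076.31, Σx² = 365.21, Σy² = 3442.85
Sxx = Σx² − (Σx)²/n = 365.21 − 241.8025 = 123.4075
Sxy = Σxy − (Σx)(Σy)/n = -1076.31 − (-571.4625) = -504.8475
Syy = Σy² − (Σy)²/n = 3442.85 − 1350.5625 = 2092.2875
R² = Sxy²/(Sxx·Syy) = (-504.8475)²/(123.4075·2092.2875) = 0.987092

0.987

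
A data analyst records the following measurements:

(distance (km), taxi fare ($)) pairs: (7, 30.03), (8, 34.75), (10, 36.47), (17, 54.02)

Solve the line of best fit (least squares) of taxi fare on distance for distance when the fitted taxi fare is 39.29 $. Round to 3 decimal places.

10.705

n = 4, Σx = 42, Σy = 155.27, Σxy = 1771.25, Σx² = 502
Sxx = Σx² − (Σx)²/n = 502 − 441 = 61
Sxy = Σxy − (Σx)(Σy)/n = 1771.25 − 1630.335 = 140.915
b = Sxy/Sxx = 140.915/61 = 2.310082
a = ȳ − b·x̄ = 38.8175 − 2.310082·10.5 = 14.561639
Set a + b·x = 39.29: x = (39.29 − 14.561639) / 2.310082 = 10.704538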